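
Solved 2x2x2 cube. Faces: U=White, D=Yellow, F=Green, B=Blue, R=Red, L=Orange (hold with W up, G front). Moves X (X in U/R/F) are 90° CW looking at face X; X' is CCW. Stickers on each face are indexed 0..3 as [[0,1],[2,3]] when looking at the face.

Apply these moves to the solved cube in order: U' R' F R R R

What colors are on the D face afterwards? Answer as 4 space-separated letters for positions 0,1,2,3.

After move 1 (U'): U=WWWW F=OOGG R=GGRR B=RRBB L=BBOO
After move 2 (R'): R=GRGR U=WBWR F=OWGW D=YOYG B=YRYB
After move 3 (F): F=GOWW U=WBOB R=WRRR D=GGYG L=BYOO
After move 4 (R): R=RWRR U=WOOW F=GGWG D=GYYY B=BRBB
After move 5 (R): R=RRRW U=WGOG F=GYWY D=GBYB B=WROB
After move 6 (R): R=RRWR U=WYOY F=GBWB D=GOYW B=GRGB
Query: D face = GOYW

Answer: G O Y W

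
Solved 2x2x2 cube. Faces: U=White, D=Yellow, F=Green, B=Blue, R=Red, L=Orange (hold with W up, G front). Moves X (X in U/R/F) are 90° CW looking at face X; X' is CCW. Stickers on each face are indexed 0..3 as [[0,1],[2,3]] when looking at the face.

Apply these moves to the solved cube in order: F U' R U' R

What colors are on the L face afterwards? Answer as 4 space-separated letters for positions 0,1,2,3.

Answer: O R O Y

Derivation:
After move 1 (F): F=GGGG U=WWOO R=WRWR D=RRYY L=OYOY
After move 2 (U'): U=WOWO F=OYGG R=GGWR B=WRBB L=BBOY
After move 3 (R): R=WGRG U=WYWG F=ORGY D=RBYW B=OROB
After move 4 (U'): U=YGWW F=BBGY R=ORRG B=WGOB L=OROY
After move 5 (R): R=ROGR U=YBWY F=BBGW D=ROYW B=WGGB
Query: L face = OROY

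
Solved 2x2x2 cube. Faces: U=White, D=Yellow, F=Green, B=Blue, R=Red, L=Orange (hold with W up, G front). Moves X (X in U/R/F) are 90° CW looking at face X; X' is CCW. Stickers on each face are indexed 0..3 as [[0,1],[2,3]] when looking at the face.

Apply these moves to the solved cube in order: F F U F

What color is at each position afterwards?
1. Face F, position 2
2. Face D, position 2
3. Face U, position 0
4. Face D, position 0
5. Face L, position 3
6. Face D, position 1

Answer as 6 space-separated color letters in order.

After move 1 (F): F=GGGG U=WWOO R=WRWR D=RRYY L=OYOY
After move 2 (F): F=GGGG U=WWYY R=OROR D=WWYY L=OROR
After move 3 (U): U=YWYW F=ORGG R=BBOR B=ORBB L=GGOR
After move 4 (F): F=GOGR U=YWRG R=YBWR D=OBYY L=GWOW
Query 1: F[2] = G
Query 2: D[2] = Y
Query 3: U[0] = Y
Query 4: D[0] = O
Query 5: L[3] = W
Query 6: D[1] = B

Answer: G Y Y O W B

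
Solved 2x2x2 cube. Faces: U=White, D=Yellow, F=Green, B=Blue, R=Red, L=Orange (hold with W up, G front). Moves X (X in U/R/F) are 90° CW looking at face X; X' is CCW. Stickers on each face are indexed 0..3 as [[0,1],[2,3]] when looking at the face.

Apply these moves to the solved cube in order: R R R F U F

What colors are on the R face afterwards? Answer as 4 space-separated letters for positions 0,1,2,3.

After move 1 (R): R=RRRR U=WGWG F=GYGY D=YBYB B=WBWB
After move 2 (R): R=RRRR U=WYWY F=GBGB D=YWYW B=GBGB
After move 3 (R): R=RRRR U=WBWB F=GWGW D=YGYG B=YBYB
After move 4 (F): F=GGWW U=WBOO R=WRBR D=RRYG L=OYOG
After move 5 (U): U=OWOB F=WRWW R=YBBR B=OYYB L=GGOG
After move 6 (F): F=WWWR U=OWGG R=OBBR D=BYYG L=GROR
Query: R face = OBBR

Answer: O B B R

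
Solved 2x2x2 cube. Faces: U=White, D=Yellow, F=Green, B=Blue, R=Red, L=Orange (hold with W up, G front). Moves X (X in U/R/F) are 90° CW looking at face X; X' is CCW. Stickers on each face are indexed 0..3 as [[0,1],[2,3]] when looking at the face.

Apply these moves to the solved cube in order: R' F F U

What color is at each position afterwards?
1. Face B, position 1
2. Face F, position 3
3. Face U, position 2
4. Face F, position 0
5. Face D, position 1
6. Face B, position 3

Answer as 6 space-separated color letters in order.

After move 1 (R'): R=RRRR U=WBWB F=GWGW D=YGYG B=YBYB
After move 2 (F): F=GGWW U=WBOO R=WRBR D=RRYG L=OYOG
After move 3 (F): F=WGWG U=WBGY R=OROR D=BWYG L=OROR
After move 4 (U): U=GWYB F=ORWG R=YBOR B=ORYB L=WGOR
Query 1: B[1] = R
Query 2: F[3] = G
Query 3: U[2] = Y
Query 4: F[0] = O
Query 5: D[1] = W
Query 6: B[3] = B

Answer: R G Y O W B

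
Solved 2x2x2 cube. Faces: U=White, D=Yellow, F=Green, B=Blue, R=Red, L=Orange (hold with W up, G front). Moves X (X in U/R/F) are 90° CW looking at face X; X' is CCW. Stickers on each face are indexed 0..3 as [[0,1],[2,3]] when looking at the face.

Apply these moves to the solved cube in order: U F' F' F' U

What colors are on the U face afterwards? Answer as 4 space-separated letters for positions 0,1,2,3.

Answer: O W G W

Derivation:
After move 1 (U): U=WWWW F=RRGG R=BBRR B=OOBB L=GGOO
After move 2 (F'): F=RGRG U=WWBR R=YBYR D=GOYY L=GWOW
After move 3 (F'): F=GGRR U=WWYY R=OBGR D=WWYY L=GROB
After move 4 (F'): F=GRGR U=WWOG R=WBWR D=RBYY L=GYOY
After move 5 (U): U=OWGW F=WBGR R=OOWR B=GYBB L=GROY
Query: U face = OWGW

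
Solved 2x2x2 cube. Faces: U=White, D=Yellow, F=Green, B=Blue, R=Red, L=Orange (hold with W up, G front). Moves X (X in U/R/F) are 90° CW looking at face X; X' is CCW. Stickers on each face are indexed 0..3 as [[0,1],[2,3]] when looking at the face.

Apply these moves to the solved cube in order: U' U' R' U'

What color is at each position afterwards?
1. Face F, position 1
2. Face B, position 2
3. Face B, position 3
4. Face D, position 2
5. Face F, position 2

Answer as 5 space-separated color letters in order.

After move 1 (U'): U=WWWW F=OOGG R=GGRR B=RRBB L=BBOO
After move 2 (U'): U=WWWW F=BBGG R=OORR B=GGBB L=RROO
After move 3 (R'): R=OROR U=WBWG F=BWGW D=YBYG B=YGYB
After move 4 (U'): U=BGWW F=RRGW R=BWOR B=ORYB L=YGOO
Query 1: F[1] = R
Query 2: B[2] = Y
Query 3: B[3] = B
Query 4: D[2] = Y
Query 5: F[2] = G

Answer: R Y B Y G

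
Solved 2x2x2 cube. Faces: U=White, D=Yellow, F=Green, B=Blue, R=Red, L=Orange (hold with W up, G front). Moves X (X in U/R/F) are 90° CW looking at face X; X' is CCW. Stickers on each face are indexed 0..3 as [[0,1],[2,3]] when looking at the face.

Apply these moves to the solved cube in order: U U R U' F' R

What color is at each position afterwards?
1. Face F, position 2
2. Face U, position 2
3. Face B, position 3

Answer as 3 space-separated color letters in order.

Answer: R B B

Derivation:
After move 1 (U): U=WWWW F=RRGG R=BBRR B=OOBB L=GGOO
After move 2 (U): U=WWWW F=BBGG R=OORR B=GGBB L=RROO
After move 3 (R): R=RORO U=WBWG F=BYGY D=YBYG B=WGWB
After move 4 (U'): U=BGWW F=RRGY R=BYRO B=ROWB L=WGOO
After move 5 (F'): F=RYRG U=BGBR R=BYYO D=GOYG L=WWOW
After move 6 (R): R=YBOY U=BYBG F=RORG D=GWYR B=ROGB
Query 1: F[2] = R
Query 2: U[2] = B
Query 3: B[3] = B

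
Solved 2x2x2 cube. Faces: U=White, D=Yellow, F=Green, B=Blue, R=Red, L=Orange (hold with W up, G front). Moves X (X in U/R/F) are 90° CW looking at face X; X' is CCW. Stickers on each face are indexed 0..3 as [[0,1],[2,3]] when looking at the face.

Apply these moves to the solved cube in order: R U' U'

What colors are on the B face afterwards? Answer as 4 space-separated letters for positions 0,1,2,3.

Answer: G Y W B

Derivation:
After move 1 (R): R=RRRR U=WGWG F=GYGY D=YBYB B=WBWB
After move 2 (U'): U=GGWW F=OOGY R=GYRR B=RRWB L=WBOO
After move 3 (U'): U=GWGW F=WBGY R=OORR B=GYWB L=RROO
Query: B face = GYWB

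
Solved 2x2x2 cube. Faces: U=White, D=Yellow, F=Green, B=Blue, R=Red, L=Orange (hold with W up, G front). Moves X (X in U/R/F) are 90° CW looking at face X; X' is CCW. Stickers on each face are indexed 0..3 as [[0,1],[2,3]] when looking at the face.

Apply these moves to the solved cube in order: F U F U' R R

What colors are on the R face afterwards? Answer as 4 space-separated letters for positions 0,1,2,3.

After move 1 (F): F=GGGG U=WWOO R=WRWR D=RRYY L=OYOY
After move 2 (U): U=OWOW F=WRGG R=BBWR B=OYBB L=GGOY
After move 3 (F): F=GWGR U=OWYG R=OBWR D=WBYY L=GROR
After move 4 (U'): U=WGOY F=GRGR R=GWWR B=OBBB L=OYOR
After move 5 (R): R=WGRW U=WROR F=GBGY D=WBYO B=YBGB
After move 6 (R): R=RWWG U=WBOY F=GBGO D=WGYY B=RBRB
Query: R face = RWWG

Answer: R W W G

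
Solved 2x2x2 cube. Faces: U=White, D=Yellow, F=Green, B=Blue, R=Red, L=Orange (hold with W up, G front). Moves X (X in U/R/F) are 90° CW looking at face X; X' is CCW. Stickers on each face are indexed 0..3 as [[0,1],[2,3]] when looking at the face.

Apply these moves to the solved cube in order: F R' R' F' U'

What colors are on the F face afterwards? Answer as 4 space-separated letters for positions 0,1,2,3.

Answer: O Y G G

Derivation:
After move 1 (F): F=GGGG U=WWOO R=WRWR D=RRYY L=OYOY
After move 2 (R'): R=RRWW U=WBOB F=GWGO D=RGYG B=YBRB
After move 3 (R'): R=RWRW U=WROY F=GBGB D=RWYO B=GBGB
After move 4 (F'): F=BBGG U=WRRR R=WWRW D=YYYO L=OYOO
After move 5 (U'): U=RRWR F=OYGG R=BBRW B=WWGB L=GBOO
Query: F face = OYGG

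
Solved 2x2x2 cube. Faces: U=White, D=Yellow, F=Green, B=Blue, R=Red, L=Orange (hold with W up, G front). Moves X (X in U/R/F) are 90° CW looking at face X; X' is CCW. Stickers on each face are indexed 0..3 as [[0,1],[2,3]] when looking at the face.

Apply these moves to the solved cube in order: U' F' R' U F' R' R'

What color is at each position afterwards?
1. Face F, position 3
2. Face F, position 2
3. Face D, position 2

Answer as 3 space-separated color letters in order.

After move 1 (U'): U=WWWW F=OOGG R=GGRR B=RRBB L=BBOO
After move 2 (F'): F=OGOG U=WWGR R=YGYR D=BOYY L=BWOW
After move 3 (R'): R=GRYY U=WBGR F=OWOR D=BGYG B=YROB
After move 4 (U): U=GWRB F=GROR R=YRYY B=BWOB L=OWOW
After move 5 (F'): F=RRGO U=GWYY R=GRBY D=WWYG L=OBOR
After move 6 (R'): R=RYGB U=GOYB F=RWGY D=WRYO B=GWWB
After move 7 (R'): R=YBRG U=GWYG F=ROGB D=WWYY B=OWRB
Query 1: F[3] = B
Query 2: F[2] = G
Query 3: D[2] = Y

Answer: B G Y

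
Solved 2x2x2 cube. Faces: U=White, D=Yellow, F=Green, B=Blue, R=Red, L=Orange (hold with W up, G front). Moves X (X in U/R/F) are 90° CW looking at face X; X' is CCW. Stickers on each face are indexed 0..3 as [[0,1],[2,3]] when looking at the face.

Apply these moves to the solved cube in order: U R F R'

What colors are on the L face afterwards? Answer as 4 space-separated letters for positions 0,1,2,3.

Answer: G Y O B

Derivation:
After move 1 (U): U=WWWW F=RRGG R=BBRR B=OOBB L=GGOO
After move 2 (R): R=RBRB U=WRWG F=RYGY D=YBYO B=WOWB
After move 3 (F): F=GRYY U=WROG R=WBGB D=RRYO L=GYOB
After move 4 (R'): R=BBWG U=WWOW F=GRYG D=RRYY B=OORB
Query: L face = GYOB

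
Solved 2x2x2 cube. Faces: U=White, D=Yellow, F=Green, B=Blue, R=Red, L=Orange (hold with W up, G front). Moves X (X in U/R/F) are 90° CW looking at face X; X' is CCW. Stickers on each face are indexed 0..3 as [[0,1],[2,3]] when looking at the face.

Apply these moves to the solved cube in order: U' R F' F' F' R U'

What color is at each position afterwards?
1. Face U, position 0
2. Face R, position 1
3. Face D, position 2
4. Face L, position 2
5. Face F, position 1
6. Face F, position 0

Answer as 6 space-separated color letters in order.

Answer: O R Y O Y B

Derivation:
After move 1 (U'): U=WWWW F=OOGG R=GGRR B=RRBB L=BBOO
After move 2 (R): R=RGRG U=WOWG F=OYGY D=YBYR B=WRWB
After move 3 (F'): F=YYOG U=WORR R=BGYG D=BOYR L=BGOW
After move 4 (F'): F=YGYO U=WOBY R=OGBG D=GWYR L=BROR
After move 5 (F'): F=GOYY U=WOOB R=WGGG D=RRYR L=BYOB
After move 6 (R): R=GWGG U=WOOY F=GRYR D=RWYW B=BROB
After move 7 (U'): U=OYWO F=BYYR R=GRGG B=GWOB L=BROB
Query 1: U[0] = O
Query 2: R[1] = R
Query 3: D[2] = Y
Query 4: L[2] = O
Query 5: F[1] = Y
Query 6: F[0] = B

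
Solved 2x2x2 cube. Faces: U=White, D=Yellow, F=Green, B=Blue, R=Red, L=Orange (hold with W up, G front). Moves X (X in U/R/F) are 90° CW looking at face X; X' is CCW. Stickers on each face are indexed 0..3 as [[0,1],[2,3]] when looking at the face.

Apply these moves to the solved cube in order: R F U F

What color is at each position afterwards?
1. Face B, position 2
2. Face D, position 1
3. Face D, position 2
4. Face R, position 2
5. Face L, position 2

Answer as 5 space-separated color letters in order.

After move 1 (R): R=RRRR U=WGWG F=GYGY D=YBYB B=WBWB
After move 2 (F): F=GGYY U=WGOO R=WRGR D=RRYB L=OYOB
After move 3 (U): U=OWOG F=WRYY R=WBGR B=OYWB L=GGOB
After move 4 (F): F=YWYR U=OWBG R=OBGR D=GWYB L=GROR
Query 1: B[2] = W
Query 2: D[1] = W
Query 3: D[2] = Y
Query 4: R[2] = G
Query 5: L[2] = O

Answer: W W Y G O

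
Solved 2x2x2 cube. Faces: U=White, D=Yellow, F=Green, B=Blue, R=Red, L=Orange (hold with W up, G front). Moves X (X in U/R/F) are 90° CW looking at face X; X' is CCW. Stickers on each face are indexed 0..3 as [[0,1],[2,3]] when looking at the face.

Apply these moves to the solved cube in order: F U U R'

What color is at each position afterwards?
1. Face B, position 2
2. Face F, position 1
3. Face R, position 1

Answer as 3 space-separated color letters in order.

After move 1 (F): F=GGGG U=WWOO R=WRWR D=RRYY L=OYOY
After move 2 (U): U=OWOW F=WRGG R=BBWR B=OYBB L=GGOY
After move 3 (U): U=OOWW F=BBGG R=OYWR B=GGBB L=WROY
After move 4 (R'): R=YROW U=OBWG F=BOGW D=RBYG B=YGRB
Query 1: B[2] = R
Query 2: F[1] = O
Query 3: R[1] = R

Answer: R O R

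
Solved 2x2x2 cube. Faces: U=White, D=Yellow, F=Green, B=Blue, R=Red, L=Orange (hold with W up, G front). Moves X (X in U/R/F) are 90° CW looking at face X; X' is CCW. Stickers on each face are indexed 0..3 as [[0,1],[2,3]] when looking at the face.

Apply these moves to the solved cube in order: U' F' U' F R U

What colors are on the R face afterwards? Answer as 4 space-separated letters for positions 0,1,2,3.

After move 1 (U'): U=WWWW F=OOGG R=GGRR B=RRBB L=BBOO
After move 2 (F'): F=OGOG U=WWGR R=YGYR D=BOYY L=BWOW
After move 3 (U'): U=WRWG F=BWOG R=OGYR B=YGBB L=RROW
After move 4 (F): F=OBGW U=WRWR R=WGGR D=YOYY L=RBOO
After move 5 (R): R=GWRG U=WBWW F=OOGY D=YBYY B=RGRB
After move 6 (U): U=WWWB F=GWGY R=RGRG B=RBRB L=OOOO
Query: R face = RGRG

Answer: R G R G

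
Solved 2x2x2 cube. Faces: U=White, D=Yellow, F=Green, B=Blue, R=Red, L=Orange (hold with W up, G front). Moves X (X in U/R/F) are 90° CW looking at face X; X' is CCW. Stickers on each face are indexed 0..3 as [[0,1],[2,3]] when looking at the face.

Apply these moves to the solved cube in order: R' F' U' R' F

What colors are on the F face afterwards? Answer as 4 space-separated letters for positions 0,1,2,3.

Answer: G O R R

Derivation:
After move 1 (R'): R=RRRR U=WBWB F=GWGW D=YGYG B=YBYB
After move 2 (F'): F=WWGG U=WBRR R=GRYR D=OOYG L=OBOW
After move 3 (U'): U=BRWR F=OBGG R=WWYR B=GRYB L=YBOW
After move 4 (R'): R=WRWY U=BYWG F=ORGR D=OBYG B=GROB
After move 5 (F): F=GORR U=BYWB R=WRGY D=WWYG L=YOOB
Query: F face = GORR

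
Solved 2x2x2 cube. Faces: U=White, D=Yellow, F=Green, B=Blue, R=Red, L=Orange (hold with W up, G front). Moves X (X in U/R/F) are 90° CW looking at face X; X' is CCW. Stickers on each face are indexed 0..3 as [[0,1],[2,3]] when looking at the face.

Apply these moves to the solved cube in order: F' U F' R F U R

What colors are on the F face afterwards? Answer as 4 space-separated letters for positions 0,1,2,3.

After move 1 (F'): F=GGGG U=WWRR R=YRYR D=OOYY L=OWOW
After move 2 (U): U=RWRW F=YRGG R=BBYR B=OWBB L=GGOW
After move 3 (F'): F=RGYG U=RWBY R=OBOR D=GWYY L=GWOR
After move 4 (R): R=OORB U=RGBG F=RWYY D=GBYO B=YWWB
After move 5 (F): F=YRYW U=RGRW R=BOGB D=ROYO L=GGOB
After move 6 (U): U=RRWG F=BOYW R=YWGB B=GGWB L=YROB
After move 7 (R): R=GYBW U=ROWW F=BOYO D=RWYG B=GGRB
Query: F face = BOYO

Answer: B O Y O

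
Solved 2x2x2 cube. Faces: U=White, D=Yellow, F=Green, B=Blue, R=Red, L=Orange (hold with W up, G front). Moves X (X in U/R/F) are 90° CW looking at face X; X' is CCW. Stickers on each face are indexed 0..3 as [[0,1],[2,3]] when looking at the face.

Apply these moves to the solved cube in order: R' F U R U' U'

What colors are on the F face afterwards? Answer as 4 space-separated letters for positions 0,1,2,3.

After move 1 (R'): R=RRRR U=WBWB F=GWGW D=YGYG B=YBYB
After move 2 (F): F=GGWW U=WBOO R=WRBR D=RRYG L=OYOG
After move 3 (U): U=OWOB F=WRWW R=YBBR B=OYYB L=GGOG
After move 4 (R): R=BYRB U=OROW F=WRWG D=RYYO B=BYWB
After move 5 (U'): U=RWOO F=GGWG R=WRRB B=BYWB L=BYOG
After move 6 (U'): U=WORO F=BYWG R=GGRB B=WRWB L=BYOG
Query: F face = BYWG

Answer: B Y W G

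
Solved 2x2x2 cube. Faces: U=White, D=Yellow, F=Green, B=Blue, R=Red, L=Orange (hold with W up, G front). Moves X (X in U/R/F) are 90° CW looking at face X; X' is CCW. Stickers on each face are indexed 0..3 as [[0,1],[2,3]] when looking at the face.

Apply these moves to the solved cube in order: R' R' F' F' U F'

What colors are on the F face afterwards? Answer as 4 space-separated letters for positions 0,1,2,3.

Answer: R G O B

Derivation:
After move 1 (R'): R=RRRR U=WBWB F=GWGW D=YGYG B=YBYB
After move 2 (R'): R=RRRR U=WYWY F=GBGB D=YWYW B=GBGB
After move 3 (F'): F=BBGG U=WYRR R=WRYR D=OOYW L=OYOW
After move 4 (F'): F=BGBG U=WYWY R=OROR D=YWYW L=OROR
After move 5 (U): U=WWYY F=ORBG R=GBOR B=ORGB L=BGOR
After move 6 (F'): F=RGOB U=WWGO R=WBYR D=GRYW L=BYOY
Query: F face = RGOB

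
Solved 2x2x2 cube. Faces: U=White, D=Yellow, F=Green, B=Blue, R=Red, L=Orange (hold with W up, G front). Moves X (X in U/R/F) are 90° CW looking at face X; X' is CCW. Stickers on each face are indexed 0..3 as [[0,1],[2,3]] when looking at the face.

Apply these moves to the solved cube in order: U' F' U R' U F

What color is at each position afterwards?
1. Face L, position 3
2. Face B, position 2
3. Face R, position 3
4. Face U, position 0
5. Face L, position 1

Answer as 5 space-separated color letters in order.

Answer: G O Y R B

Derivation:
After move 1 (U'): U=WWWW F=OOGG R=GGRR B=RRBB L=BBOO
After move 2 (F'): F=OGOG U=WWGR R=YGYR D=BOYY L=BWOW
After move 3 (U): U=GWRW F=YGOG R=RRYR B=BWBB L=OGOW
After move 4 (R'): R=RRRY U=GBRB F=YWOW D=BGYG B=YWOB
After move 5 (U): U=RGBB F=RROW R=YWRY B=OGOB L=YWOW
After move 6 (F): F=ORWR U=RGWW R=BWBY D=RYYG L=YBOG
Query 1: L[3] = G
Query 2: B[2] = O
Query 3: R[3] = Y
Query 4: U[0] = R
Query 5: L[1] = B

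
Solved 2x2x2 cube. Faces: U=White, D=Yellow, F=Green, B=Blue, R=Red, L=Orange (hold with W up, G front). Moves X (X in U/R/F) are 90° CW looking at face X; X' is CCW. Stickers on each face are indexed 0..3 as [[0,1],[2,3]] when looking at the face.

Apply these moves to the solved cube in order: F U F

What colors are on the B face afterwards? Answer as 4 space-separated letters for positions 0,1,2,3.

After move 1 (F): F=GGGG U=WWOO R=WRWR D=RRYY L=OYOY
After move 2 (U): U=OWOW F=WRGG R=BBWR B=OYBB L=GGOY
After move 3 (F): F=GWGR U=OWYG R=OBWR D=WBYY L=GROR
Query: B face = OYBB

Answer: O Y B B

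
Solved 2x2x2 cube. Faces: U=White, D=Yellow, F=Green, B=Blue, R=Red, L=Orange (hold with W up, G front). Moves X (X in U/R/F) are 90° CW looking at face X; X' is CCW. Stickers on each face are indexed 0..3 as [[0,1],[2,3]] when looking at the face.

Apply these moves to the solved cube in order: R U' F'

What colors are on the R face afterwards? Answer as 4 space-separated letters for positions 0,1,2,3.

After move 1 (R): R=RRRR U=WGWG F=GYGY D=YBYB B=WBWB
After move 2 (U'): U=GGWW F=OOGY R=GYRR B=RRWB L=WBOO
After move 3 (F'): F=OYOG U=GGGR R=BYYR D=BOYB L=WWOW
Query: R face = BYYR

Answer: B Y Y R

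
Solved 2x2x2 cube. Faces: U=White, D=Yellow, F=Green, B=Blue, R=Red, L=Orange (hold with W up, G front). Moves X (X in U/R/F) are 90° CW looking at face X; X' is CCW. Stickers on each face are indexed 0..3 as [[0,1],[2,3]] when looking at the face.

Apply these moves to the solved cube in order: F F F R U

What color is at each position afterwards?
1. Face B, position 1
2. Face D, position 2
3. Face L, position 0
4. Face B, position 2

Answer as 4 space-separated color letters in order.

After move 1 (F): F=GGGG U=WWOO R=WRWR D=RRYY L=OYOY
After move 2 (F): F=GGGG U=WWYY R=OROR D=WWYY L=OROR
After move 3 (F): F=GGGG U=WWRR R=YRYR D=OOYY L=OWOW
After move 4 (R): R=YYRR U=WGRG F=GOGY D=OBYB B=RBWB
After move 5 (U): U=RWGG F=YYGY R=RBRR B=OWWB L=GOOW
Query 1: B[1] = W
Query 2: D[2] = Y
Query 3: L[0] = G
Query 4: B[2] = W

Answer: W Y G W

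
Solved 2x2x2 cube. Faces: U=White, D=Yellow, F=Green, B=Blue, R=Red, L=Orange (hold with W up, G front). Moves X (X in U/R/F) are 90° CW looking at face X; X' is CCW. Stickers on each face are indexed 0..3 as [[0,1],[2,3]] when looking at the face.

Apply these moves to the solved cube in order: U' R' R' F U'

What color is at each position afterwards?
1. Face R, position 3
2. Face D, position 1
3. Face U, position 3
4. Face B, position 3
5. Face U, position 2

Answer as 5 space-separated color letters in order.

After move 1 (U'): U=WWWW F=OOGG R=GGRR B=RRBB L=BBOO
After move 2 (R'): R=GRGR U=WBWR F=OWGW D=YOYG B=YRYB
After move 3 (R'): R=RRGG U=WYWY F=OBGR D=YWYW B=GROB
After move 4 (F): F=GORB U=WYOB R=WRYG D=GRYW L=BYOW
After move 5 (U'): U=YBWO F=BYRB R=GOYG B=WROB L=GROW
Query 1: R[3] = G
Query 2: D[1] = R
Query 3: U[3] = O
Query 4: B[3] = B
Query 5: U[2] = W

Answer: G R O B W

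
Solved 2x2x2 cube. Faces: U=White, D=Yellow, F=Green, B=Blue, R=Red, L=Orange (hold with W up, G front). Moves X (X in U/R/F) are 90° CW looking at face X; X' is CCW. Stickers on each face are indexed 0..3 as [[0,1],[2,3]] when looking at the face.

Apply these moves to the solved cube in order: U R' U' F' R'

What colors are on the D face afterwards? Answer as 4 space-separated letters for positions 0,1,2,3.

Answer: O W Y G

Derivation:
After move 1 (U): U=WWWW F=RRGG R=BBRR B=OOBB L=GGOO
After move 2 (R'): R=BRBR U=WBWO F=RWGW D=YRYG B=YOYB
After move 3 (U'): U=BOWW F=GGGW R=RWBR B=BRYB L=YOOO
After move 4 (F'): F=GWGG U=BORB R=RWYR D=OOYG L=YWOW
After move 5 (R'): R=WRRY U=BYRB F=GOGB D=OWYG B=GROB
Query: D face = OWYG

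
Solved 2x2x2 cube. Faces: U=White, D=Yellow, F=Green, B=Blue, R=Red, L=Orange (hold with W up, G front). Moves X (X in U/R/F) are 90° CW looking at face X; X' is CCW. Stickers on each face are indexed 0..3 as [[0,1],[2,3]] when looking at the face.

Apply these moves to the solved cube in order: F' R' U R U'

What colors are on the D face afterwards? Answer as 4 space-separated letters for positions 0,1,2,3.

After move 1 (F'): F=GGGG U=WWRR R=YRYR D=OOYY L=OWOW
After move 2 (R'): R=RRYY U=WBRB F=GWGR D=OGYG B=YBOB
After move 3 (U): U=RWBB F=RRGR R=YBYY B=OWOB L=GWOW
After move 4 (R): R=YYYB U=RRBR F=RGGG D=OOYO B=BWWB
After move 5 (U'): U=RRRB F=GWGG R=RGYB B=YYWB L=BWOW
Query: D face = OOYO

Answer: O O Y O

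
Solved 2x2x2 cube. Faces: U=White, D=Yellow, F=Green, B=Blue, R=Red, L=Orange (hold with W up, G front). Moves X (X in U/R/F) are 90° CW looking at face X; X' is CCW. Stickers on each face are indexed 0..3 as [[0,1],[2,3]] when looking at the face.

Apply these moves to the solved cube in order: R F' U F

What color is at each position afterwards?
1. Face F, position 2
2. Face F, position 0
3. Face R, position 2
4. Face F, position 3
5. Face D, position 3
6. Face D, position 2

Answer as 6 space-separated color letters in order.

After move 1 (R): R=RRRR U=WGWG F=GYGY D=YBYB B=WBWB
After move 2 (F'): F=YYGG U=WGRR R=BRYR D=OOYB L=OGOW
After move 3 (U): U=RWRG F=BRGG R=WBYR B=OGWB L=YYOW
After move 4 (F): F=GBGR U=RWWY R=RBGR D=YWYB L=YOOO
Query 1: F[2] = G
Query 2: F[0] = G
Query 3: R[2] = G
Query 4: F[3] = R
Query 5: D[3] = B
Query 6: D[2] = Y

Answer: G G G R B Y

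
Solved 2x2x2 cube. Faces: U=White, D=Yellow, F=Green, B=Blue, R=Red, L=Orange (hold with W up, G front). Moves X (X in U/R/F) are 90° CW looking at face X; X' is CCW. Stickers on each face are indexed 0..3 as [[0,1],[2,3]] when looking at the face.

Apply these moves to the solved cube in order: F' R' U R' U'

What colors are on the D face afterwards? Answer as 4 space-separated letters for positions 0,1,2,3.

After move 1 (F'): F=GGGG U=WWRR R=YRYR D=OOYY L=OWOW
After move 2 (R'): R=RRYY U=WBRB F=GWGR D=OGYG B=YBOB
After move 3 (U): U=RWBB F=RRGR R=YBYY B=OWOB L=GWOW
After move 4 (R'): R=BYYY U=ROBO F=RWGB D=ORYR B=GWGB
After move 5 (U'): U=OORB F=GWGB R=RWYY B=BYGB L=GWOW
Query: D face = ORYR

Answer: O R Y R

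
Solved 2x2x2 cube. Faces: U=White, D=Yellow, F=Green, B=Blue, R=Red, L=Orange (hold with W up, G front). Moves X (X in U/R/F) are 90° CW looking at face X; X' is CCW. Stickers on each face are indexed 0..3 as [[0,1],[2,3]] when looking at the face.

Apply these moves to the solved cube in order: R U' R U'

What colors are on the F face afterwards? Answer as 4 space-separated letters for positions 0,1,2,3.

Answer: W B G B

Derivation:
After move 1 (R): R=RRRR U=WGWG F=GYGY D=YBYB B=WBWB
After move 2 (U'): U=GGWW F=OOGY R=GYRR B=RRWB L=WBOO
After move 3 (R): R=RGRY U=GOWY F=OBGB D=YWYR B=WRGB
After move 4 (U'): U=OYGW F=WBGB R=OBRY B=RGGB L=WROO
Query: F face = WBGB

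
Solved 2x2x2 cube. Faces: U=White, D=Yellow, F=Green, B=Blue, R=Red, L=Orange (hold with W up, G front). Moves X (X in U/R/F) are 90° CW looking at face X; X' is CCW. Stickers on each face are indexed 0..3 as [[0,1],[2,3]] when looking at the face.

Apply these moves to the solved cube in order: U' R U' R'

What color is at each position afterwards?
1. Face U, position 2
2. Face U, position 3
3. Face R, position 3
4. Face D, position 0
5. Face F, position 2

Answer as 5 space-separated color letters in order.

After move 1 (U'): U=WWWW F=OOGG R=GGRR B=RRBB L=BBOO
After move 2 (R): R=RGRG U=WOWG F=OYGY D=YBYR B=WRWB
After move 3 (U'): U=OGWW F=BBGY R=OYRG B=RGWB L=WROO
After move 4 (R'): R=YGOR U=OWWR F=BGGW D=YBYY B=RGBB
Query 1: U[2] = W
Query 2: U[3] = R
Query 3: R[3] = R
Query 4: D[0] = Y
Query 5: F[2] = G

Answer: W R R Y G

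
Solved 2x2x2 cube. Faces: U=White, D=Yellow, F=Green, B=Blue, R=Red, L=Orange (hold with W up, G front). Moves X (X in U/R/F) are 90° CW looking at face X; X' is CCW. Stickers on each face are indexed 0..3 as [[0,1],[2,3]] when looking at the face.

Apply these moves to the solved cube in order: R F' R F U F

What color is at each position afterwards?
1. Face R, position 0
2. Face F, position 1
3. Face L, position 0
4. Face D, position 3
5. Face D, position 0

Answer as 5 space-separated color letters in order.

After move 1 (R): R=RRRR U=WGWG F=GYGY D=YBYB B=WBWB
After move 2 (F'): F=YYGG U=WGRR R=BRYR D=OOYB L=OGOW
After move 3 (R): R=YBRR U=WYRG F=YOGB D=OWYW B=RBGB
After move 4 (F): F=GYBO U=WYWG R=RBGR D=RYYW L=OOOW
After move 5 (U): U=WWGY F=RBBO R=RBGR B=OOGB L=GYOW
After move 6 (F): F=BROB U=WWWY R=GBYR D=GRYW L=GROY
Query 1: R[0] = G
Query 2: F[1] = R
Query 3: L[0] = G
Query 4: D[3] = W
Query 5: D[0] = G

Answer: G R G W G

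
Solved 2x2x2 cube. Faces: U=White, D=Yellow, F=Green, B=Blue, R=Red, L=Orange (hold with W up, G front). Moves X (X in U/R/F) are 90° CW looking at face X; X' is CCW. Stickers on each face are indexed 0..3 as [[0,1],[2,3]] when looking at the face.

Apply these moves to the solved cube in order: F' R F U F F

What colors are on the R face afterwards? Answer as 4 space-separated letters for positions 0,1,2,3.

Answer: B B G R

Derivation:
After move 1 (F'): F=GGGG U=WWRR R=YRYR D=OOYY L=OWOW
After move 2 (R): R=YYRR U=WGRG F=GOGY D=OBYB B=RBWB
After move 3 (F): F=GGYO U=WGWW R=RYGR D=RYYB L=OOOB
After move 4 (U): U=WWWG F=RYYO R=RBGR B=OOWB L=GGOB
After move 5 (F): F=YROY U=WWBG R=WBGR D=GRYB L=GROY
After move 6 (F): F=OYYR U=WWYR R=BBGR D=GWYB L=GGOR
Query: R face = BBGR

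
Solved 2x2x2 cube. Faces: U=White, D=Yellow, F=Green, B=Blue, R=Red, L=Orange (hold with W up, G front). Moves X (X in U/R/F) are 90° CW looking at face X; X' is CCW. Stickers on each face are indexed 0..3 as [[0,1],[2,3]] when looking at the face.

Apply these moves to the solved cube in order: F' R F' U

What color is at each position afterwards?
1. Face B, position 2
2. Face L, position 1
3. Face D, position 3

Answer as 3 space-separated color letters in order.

After move 1 (F'): F=GGGG U=WWRR R=YRYR D=OOYY L=OWOW
After move 2 (R): R=YYRR U=WGRG F=GOGY D=OBYB B=RBWB
After move 3 (F'): F=OYGG U=WGYR R=BYOR D=WWYB L=OGOR
After move 4 (U): U=YWRG F=BYGG R=RBOR B=OGWB L=OYOR
Query 1: B[2] = W
Query 2: L[1] = Y
Query 3: D[3] = B

Answer: W Y B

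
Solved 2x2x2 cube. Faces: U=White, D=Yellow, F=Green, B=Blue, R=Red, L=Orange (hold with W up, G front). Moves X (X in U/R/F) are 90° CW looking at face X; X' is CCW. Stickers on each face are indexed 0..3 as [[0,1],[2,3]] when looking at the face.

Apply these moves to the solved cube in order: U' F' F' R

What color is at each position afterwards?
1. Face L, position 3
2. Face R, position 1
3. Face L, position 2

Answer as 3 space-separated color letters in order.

After move 1 (U'): U=WWWW F=OOGG R=GGRR B=RRBB L=BBOO
After move 2 (F'): F=OGOG U=WWGR R=YGYR D=BOYY L=BWOW
After move 3 (F'): F=GGOO U=WWYY R=OGBR D=WWYY L=BROG
After move 4 (R): R=BORG U=WGYO F=GWOY D=WBYR B=YRWB
Query 1: L[3] = G
Query 2: R[1] = O
Query 3: L[2] = O

Answer: G O O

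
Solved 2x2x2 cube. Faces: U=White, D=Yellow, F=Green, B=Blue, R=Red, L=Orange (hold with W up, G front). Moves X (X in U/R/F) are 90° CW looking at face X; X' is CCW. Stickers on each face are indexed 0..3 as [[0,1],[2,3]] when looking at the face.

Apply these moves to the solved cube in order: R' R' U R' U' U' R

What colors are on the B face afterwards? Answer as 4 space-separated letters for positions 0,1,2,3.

Answer: W W Y B

Derivation:
After move 1 (R'): R=RRRR U=WBWB F=GWGW D=YGYG B=YBYB
After move 2 (R'): R=RRRR U=WYWY F=GBGB D=YWYW B=GBGB
After move 3 (U): U=WWYY F=RRGB R=GBRR B=OOGB L=GBOO
After move 4 (R'): R=BRGR U=WGYO F=RWGY D=YRYB B=WOWB
After move 5 (U'): U=GOWY F=GBGY R=RWGR B=BRWB L=WOOO
After move 6 (U'): U=OYGW F=WOGY R=GBGR B=RWWB L=BROO
After move 7 (R): R=GGRB U=OOGY F=WRGB D=YWYR B=WWYB
Query: B face = WWYB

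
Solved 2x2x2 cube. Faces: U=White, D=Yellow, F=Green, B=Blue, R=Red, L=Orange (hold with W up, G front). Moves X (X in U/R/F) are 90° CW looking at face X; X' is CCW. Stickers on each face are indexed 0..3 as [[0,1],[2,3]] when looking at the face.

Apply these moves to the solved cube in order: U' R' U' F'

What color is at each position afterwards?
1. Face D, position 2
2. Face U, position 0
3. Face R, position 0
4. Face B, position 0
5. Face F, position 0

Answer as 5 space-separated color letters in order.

After move 1 (U'): U=WWWW F=OOGG R=GGRR B=RRBB L=BBOO
After move 2 (R'): R=GRGR U=WBWR F=OWGW D=YOYG B=YRYB
After move 3 (U'): U=BRWW F=BBGW R=OWGR B=GRYB L=YROO
After move 4 (F'): F=BWBG U=BROG R=OWYR D=ROYG L=YWOW
Query 1: D[2] = Y
Query 2: U[0] = B
Query 3: R[0] = O
Query 4: B[0] = G
Query 5: F[0] = B

Answer: Y B O G B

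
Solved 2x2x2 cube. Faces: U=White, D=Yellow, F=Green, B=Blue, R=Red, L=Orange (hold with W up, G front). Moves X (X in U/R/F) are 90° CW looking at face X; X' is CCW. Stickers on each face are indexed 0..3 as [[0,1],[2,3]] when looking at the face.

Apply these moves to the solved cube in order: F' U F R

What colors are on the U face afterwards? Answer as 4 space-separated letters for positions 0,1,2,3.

After move 1 (F'): F=GGGG U=WWRR R=YRYR D=OOYY L=OWOW
After move 2 (U): U=RWRW F=YRGG R=BBYR B=OWBB L=GGOW
After move 3 (F): F=GYGR U=RWWG R=RBWR D=YBYY L=GOOO
After move 4 (R): R=WRRB U=RYWR F=GBGY D=YBYO B=GWWB
Query: U face = RYWR

Answer: R Y W R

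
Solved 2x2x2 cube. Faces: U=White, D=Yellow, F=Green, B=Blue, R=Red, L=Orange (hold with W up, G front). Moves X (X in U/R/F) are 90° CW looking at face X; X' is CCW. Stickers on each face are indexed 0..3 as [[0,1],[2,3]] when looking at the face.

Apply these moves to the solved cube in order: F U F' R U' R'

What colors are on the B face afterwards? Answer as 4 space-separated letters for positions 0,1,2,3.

After move 1 (F): F=GGGG U=WWOO R=WRWR D=RRYY L=OYOY
After move 2 (U): U=OWOW F=WRGG R=BBWR B=OYBB L=GGOY
After move 3 (F'): F=RGWG U=OWBW R=RBRR D=GYYY L=GWOO
After move 4 (R): R=RRRB U=OGBG F=RYWY D=GBYO B=WYWB
After move 5 (U'): U=GGOB F=GWWY R=RYRB B=RRWB L=WYOO
After move 6 (R'): R=YBRR U=GWOR F=GGWB D=GWYY B=ORBB
Query: B face = ORBB

Answer: O R B B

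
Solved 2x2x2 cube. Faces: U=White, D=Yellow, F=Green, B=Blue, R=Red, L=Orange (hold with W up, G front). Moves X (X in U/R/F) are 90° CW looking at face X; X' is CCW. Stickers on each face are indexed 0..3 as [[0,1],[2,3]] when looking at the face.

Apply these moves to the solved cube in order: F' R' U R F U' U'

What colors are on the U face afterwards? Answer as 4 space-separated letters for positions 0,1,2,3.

Answer: W W R R

Derivation:
After move 1 (F'): F=GGGG U=WWRR R=YRYR D=OOYY L=OWOW
After move 2 (R'): R=RRYY U=WBRB F=GWGR D=OGYG B=YBOB
After move 3 (U): U=RWBB F=RRGR R=YBYY B=OWOB L=GWOW
After move 4 (R): R=YYYB U=RRBR F=RGGG D=OOYO B=BWWB
After move 5 (F): F=GRGG U=RRWW R=BYRB D=YYYO L=GOOO
After move 6 (U'): U=RWRW F=GOGG R=GRRB B=BYWB L=BWOO
After move 7 (U'): U=WWRR F=BWGG R=GORB B=GRWB L=BYOO
Query: U face = WWRR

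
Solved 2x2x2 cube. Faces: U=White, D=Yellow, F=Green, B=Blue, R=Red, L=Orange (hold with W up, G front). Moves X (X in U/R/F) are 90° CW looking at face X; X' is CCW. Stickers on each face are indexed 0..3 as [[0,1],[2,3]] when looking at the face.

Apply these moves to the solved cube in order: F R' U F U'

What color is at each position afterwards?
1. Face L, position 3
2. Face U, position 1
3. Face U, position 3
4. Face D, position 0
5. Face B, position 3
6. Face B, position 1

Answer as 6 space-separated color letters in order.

Answer: G W Y W B B

Derivation:
After move 1 (F): F=GGGG U=WWOO R=WRWR D=RRYY L=OYOY
After move 2 (R'): R=RRWW U=WBOB F=GWGO D=RGYG B=YBRB
After move 3 (U): U=OWBB F=RRGO R=YBWW B=OYRB L=GWOY
After move 4 (F): F=GROR U=OWYW R=BBBW D=WYYG L=GROG
After move 5 (U'): U=WWOY F=GROR R=GRBW B=BBRB L=OYOG
Query 1: L[3] = G
Query 2: U[1] = W
Query 3: U[3] = Y
Query 4: D[0] = W
Query 5: B[3] = B
Query 6: B[1] = B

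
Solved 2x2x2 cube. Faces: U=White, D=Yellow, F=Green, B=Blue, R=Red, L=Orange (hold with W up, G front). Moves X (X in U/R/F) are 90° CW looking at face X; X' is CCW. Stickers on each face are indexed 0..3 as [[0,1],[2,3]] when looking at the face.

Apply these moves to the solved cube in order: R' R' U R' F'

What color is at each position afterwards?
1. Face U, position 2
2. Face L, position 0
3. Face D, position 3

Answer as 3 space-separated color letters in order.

Answer: B G B

Derivation:
After move 1 (R'): R=RRRR U=WBWB F=GWGW D=YGYG B=YBYB
After move 2 (R'): R=RRRR U=WYWY F=GBGB D=YWYW B=GBGB
After move 3 (U): U=WWYY F=RRGB R=GBRR B=OOGB L=GBOO
After move 4 (R'): R=BRGR U=WGYO F=RWGY D=YRYB B=WOWB
After move 5 (F'): F=WYRG U=WGBG R=RRYR D=BOYB L=GOOY
Query 1: U[2] = B
Query 2: L[0] = G
Query 3: D[3] = B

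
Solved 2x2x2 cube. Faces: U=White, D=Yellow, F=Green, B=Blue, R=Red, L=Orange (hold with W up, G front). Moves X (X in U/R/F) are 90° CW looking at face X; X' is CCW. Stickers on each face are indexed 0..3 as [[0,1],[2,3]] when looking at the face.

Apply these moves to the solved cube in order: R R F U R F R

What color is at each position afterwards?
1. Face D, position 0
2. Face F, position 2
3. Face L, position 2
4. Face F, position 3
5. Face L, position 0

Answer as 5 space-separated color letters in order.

Answer: R W O O G

Derivation:
After move 1 (R): R=RRRR U=WGWG F=GYGY D=YBYB B=WBWB
After move 2 (R): R=RRRR U=WYWY F=GBGB D=YWYW B=GBGB
After move 3 (F): F=GGBB U=WYOO R=WRYR D=RRYW L=OYOW
After move 4 (U): U=OWOY F=WRBB R=GBYR B=OYGB L=GGOW
After move 5 (R): R=YGRB U=OROB F=WRBW D=RGYO B=YYWB
After move 6 (F): F=BWWR U=ORWG R=OGBB D=RYYO L=GROG
After move 7 (R): R=BOBG U=OWWR F=BYWO D=RWYY B=GYRB
Query 1: D[0] = R
Query 2: F[2] = W
Query 3: L[2] = O
Query 4: F[3] = O
Query 5: L[0] = G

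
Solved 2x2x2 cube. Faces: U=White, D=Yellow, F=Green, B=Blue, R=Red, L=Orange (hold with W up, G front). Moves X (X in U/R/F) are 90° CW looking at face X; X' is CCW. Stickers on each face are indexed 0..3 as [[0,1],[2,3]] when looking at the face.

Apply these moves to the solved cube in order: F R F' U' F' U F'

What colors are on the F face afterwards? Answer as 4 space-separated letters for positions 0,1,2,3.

Answer: Y G Y O

Derivation:
After move 1 (F): F=GGGG U=WWOO R=WRWR D=RRYY L=OYOY
After move 2 (R): R=WWRR U=WGOG F=GRGY D=RBYB B=OBWB
After move 3 (F'): F=RYGG U=WGWR R=BWRR D=YYYB L=OGOO
After move 4 (U'): U=GRWW F=OGGG R=RYRR B=BWWB L=OBOO
After move 5 (F'): F=GGOG U=GRRR R=YYYR D=BOYB L=OWOW
After move 6 (U): U=RGRR F=YYOG R=BWYR B=OWWB L=GGOW
After move 7 (F'): F=YGYO U=RGBY R=OWBR D=GWYB L=GROR
Query: F face = YGYO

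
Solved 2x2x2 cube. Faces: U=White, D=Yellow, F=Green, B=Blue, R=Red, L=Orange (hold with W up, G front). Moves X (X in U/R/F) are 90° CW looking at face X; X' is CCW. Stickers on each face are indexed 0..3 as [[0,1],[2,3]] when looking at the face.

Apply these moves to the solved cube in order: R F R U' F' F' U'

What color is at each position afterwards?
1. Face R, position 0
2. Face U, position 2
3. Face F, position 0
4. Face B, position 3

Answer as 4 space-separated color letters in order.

Answer: B G O B

Derivation:
After move 1 (R): R=RRRR U=WGWG F=GYGY D=YBYB B=WBWB
After move 2 (F): F=GGYY U=WGOO R=WRGR D=RRYB L=OYOB
After move 3 (R): R=GWRR U=WGOY F=GRYB D=RWYW B=OBGB
After move 4 (U'): U=GYWO F=OYYB R=GRRR B=GWGB L=OBOB
After move 5 (F'): F=YBOY U=GYGR R=WRRR D=BBYW L=OOOW
After move 6 (F'): F=BYYO U=GYWR R=BRBR D=OWYW L=OROG
After move 7 (U'): U=YRGW F=ORYO R=BYBR B=BRGB L=GWOG
Query 1: R[0] = B
Query 2: U[2] = G
Query 3: F[0] = O
Query 4: B[3] = B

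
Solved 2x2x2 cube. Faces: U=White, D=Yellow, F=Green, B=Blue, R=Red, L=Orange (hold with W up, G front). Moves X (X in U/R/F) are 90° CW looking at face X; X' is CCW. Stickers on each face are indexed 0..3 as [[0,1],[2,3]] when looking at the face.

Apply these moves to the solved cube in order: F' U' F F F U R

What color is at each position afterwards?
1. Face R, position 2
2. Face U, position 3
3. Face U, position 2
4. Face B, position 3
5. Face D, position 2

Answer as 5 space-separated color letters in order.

Answer: R G Y B Y

Derivation:
After move 1 (F'): F=GGGG U=WWRR R=YRYR D=OOYY L=OWOW
After move 2 (U'): U=WRWR F=OWGG R=GGYR B=YRBB L=BBOW
After move 3 (F): F=GOGW U=WRWB R=WGRR D=YGYY L=BOOO
After move 4 (F): F=GGWO U=WROO R=WGBR D=RWYY L=BYOG
After move 5 (F): F=WGOG U=WRGY R=OGOR D=BWYY L=BROW
After move 6 (U): U=GWYR F=OGOG R=YROR B=BRBB L=WGOW
After move 7 (R): R=OYRR U=GGYG F=OWOY D=BBYB B=RRWB
Query 1: R[2] = R
Query 2: U[3] = G
Query 3: U[2] = Y
Query 4: B[3] = B
Query 5: D[2] = Y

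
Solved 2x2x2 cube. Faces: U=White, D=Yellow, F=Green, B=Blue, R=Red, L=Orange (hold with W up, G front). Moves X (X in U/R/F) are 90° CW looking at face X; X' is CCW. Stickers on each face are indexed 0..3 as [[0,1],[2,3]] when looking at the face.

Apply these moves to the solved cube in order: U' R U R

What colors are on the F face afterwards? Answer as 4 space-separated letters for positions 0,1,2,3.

Answer: R B G R

Derivation:
After move 1 (U'): U=WWWW F=OOGG R=GGRR B=RRBB L=BBOO
After move 2 (R): R=RGRG U=WOWG F=OYGY D=YBYR B=WRWB
After move 3 (U): U=WWGO F=RGGY R=WRRG B=BBWB L=OYOO
After move 4 (R): R=RWGR U=WGGY F=RBGR D=YWYB B=OBWB
Query: F face = RBGR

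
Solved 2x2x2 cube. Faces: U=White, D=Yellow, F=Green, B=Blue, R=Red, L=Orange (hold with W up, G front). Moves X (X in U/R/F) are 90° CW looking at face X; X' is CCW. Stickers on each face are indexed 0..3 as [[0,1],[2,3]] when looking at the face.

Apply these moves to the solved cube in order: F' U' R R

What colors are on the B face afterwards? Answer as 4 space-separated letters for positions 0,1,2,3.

After move 1 (F'): F=GGGG U=WWRR R=YRYR D=OOYY L=OWOW
After move 2 (U'): U=WRWR F=OWGG R=GGYR B=YRBB L=BBOW
After move 3 (R): R=YGRG U=WWWG F=OOGY D=OBYY B=RRRB
After move 4 (R): R=RYGG U=WOWY F=OBGY D=ORYR B=GRWB
Query: B face = GRWB

Answer: G R W B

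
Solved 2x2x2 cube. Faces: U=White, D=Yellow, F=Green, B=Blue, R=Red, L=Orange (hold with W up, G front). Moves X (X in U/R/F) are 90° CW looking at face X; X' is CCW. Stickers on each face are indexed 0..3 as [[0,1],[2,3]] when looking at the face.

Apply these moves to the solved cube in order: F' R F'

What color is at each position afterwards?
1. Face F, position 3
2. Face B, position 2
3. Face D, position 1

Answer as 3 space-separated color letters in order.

After move 1 (F'): F=GGGG U=WWRR R=YRYR D=OOYY L=OWOW
After move 2 (R): R=YYRR U=WGRG F=GOGY D=OBYB B=RBWB
After move 3 (F'): F=OYGG U=WGYR R=BYOR D=WWYB L=OGOR
Query 1: F[3] = G
Query 2: B[2] = W
Query 3: D[1] = W

Answer: G W W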